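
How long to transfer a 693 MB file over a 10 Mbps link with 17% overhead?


Effective throughput = 10 * (1 - 17/100) = 8.3 Mbps
File size in Mb = 693 * 8 = 5544 Mb
Time = 5544 / 8.3
Time = 667.9518 seconds


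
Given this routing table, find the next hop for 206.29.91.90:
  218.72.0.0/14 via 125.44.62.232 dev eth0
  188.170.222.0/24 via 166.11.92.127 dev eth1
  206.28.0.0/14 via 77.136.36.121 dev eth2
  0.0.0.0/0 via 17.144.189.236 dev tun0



Longest prefix match for 206.29.91.90:
  /14 218.72.0.0: no
  /24 188.170.222.0: no
  /14 206.28.0.0: MATCH
  /0 0.0.0.0: MATCH
Selected: next-hop 77.136.36.121 via eth2 (matched /14)


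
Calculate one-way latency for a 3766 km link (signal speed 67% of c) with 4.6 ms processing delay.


Speed = 0.67 * 3e5 km/s = 201000 km/s
Propagation delay = 3766 / 201000 = 0.0187 s = 18.7363 ms
Processing delay = 4.6 ms
Total one-way latency = 23.3363 ms


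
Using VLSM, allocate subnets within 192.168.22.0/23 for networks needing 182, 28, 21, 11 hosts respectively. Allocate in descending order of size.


182 hosts -> /24 (254 usable): 192.168.22.0/24
28 hosts -> /27 (30 usable): 192.168.23.0/27
21 hosts -> /27 (30 usable): 192.168.23.32/27
11 hosts -> /28 (14 usable): 192.168.23.64/28
Allocation: 192.168.22.0/24 (182 hosts, 254 usable); 192.168.23.0/27 (28 hosts, 30 usable); 192.168.23.32/27 (21 hosts, 30 usable); 192.168.23.64/28 (11 hosts, 14 usable)


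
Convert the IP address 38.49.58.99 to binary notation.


38 = 00100110
49 = 00110001
58 = 00111010
99 = 01100011
Binary: 00100110.00110001.00111010.01100011


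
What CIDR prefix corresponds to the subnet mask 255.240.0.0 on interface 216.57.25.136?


Binary: 11111111.11110000.00000000.00000000
Count leading 1s
Prefix: /12


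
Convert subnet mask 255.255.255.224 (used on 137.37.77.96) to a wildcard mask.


Subnet mask: 255.255.255.224
Wildcard = 255.255.255.255 - subnet mask
255 - 255 = 0
255 - 255 = 0
255 - 255 = 0
255 - 224 = 31
Wildcard: 0.0.0.31


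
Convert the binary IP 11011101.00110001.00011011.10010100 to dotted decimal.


11011101 = 221
00110001 = 49
00011011 = 27
10010100 = 148
IP: 221.49.27.148


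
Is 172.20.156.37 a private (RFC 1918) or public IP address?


RFC 1918 private ranges:
  10.0.0.0/8 (10.0.0.0 - 10.255.255.255)
  172.16.0.0/12 (172.16.0.0 - 172.31.255.255)
  192.168.0.0/16 (192.168.0.0 - 192.168.255.255)
Private (in 172.16.0.0/12)


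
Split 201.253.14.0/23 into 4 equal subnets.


New prefix = 23 + 2 = 25
Each subnet has 128 addresses
  201.253.14.0/25
  201.253.14.128/25
  201.253.15.0/25
  201.253.15.128/25
Subnets: 201.253.14.0/25, 201.253.14.128/25, 201.253.15.0/25, 201.253.15.128/25


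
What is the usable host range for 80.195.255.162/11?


Network: 80.192.0.0
Broadcast: 80.223.255.255
First usable = network + 1
Last usable = broadcast - 1
Range: 80.192.0.1 to 80.223.255.254


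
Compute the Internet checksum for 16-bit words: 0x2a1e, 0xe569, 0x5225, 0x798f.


Sum all words (with carry folding):
+ 0x2a1e = 0x2a1e
+ 0xe569 = 0x0f88
+ 0x5225 = 0x61ad
+ 0x798f = 0xdb3c
One's complement: ~0xdb3c
Checksum = 0x24c3


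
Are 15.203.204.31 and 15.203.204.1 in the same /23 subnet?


Mask: 255.255.254.0
15.203.204.31 AND mask = 15.203.204.0
15.203.204.1 AND mask = 15.203.204.0
Yes, same subnet (15.203.204.0)


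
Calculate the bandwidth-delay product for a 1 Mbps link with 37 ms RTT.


BDP = bandwidth * RTT
= 1 Mbps * 37 ms
= 1 * 1e6 * 37 / 1000 bits
= 37000 bits
= 4625 bytes
= 4.5166 KB
BDP = 37000 bits (4625 bytes)


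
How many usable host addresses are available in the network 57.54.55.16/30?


Host bits = 32 - 30 = 2
Total addresses = 2^2 = 4
Usable = total - 2 (network and broadcast)
Usable hosts: 2


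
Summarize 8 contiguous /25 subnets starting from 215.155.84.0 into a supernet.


Original prefix: /25
Number of subnets: 8 = 2^3
New prefix = 25 - 3 = 22
Supernet: 215.155.84.0/22


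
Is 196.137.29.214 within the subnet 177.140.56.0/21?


Subnet network: 177.140.56.0
Test IP AND mask: 196.137.24.0
No, 196.137.29.214 is not in 177.140.56.0/21


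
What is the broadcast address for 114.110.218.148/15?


Network: 114.110.0.0/15
Host bits = 17
Set all host bits to 1:
Broadcast: 114.111.255.255


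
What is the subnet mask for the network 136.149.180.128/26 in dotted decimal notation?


/26 means 26 network bits, 6 host bits
Binary: 11111111111111111111111111000000
Mask: 255.255.255.192


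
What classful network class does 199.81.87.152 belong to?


First octet: 199
Binary: 11000111
110xxxxx -> Class C (192-223)
Class C, default mask 255.255.255.0 (/24)


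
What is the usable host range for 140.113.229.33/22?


Network: 140.113.228.0
Broadcast: 140.113.231.255
First usable = network + 1
Last usable = broadcast - 1
Range: 140.113.228.1 to 140.113.231.254


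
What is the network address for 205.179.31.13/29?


IP:   11001101.10110011.00011111.00001101
Mask: 11111111.11111111.11111111.11111000
AND operation:
Net:  11001101.10110011.00011111.00001000
Network: 205.179.31.8/29


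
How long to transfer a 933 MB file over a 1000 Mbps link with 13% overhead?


Effective throughput = 1000 * (1 - 13/100) = 870 Mbps
File size in Mb = 933 * 8 = 7464 Mb
Time = 7464 / 870
Time = 8.5793 seconds


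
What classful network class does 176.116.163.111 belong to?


First octet: 176
Binary: 10110000
10xxxxxx -> Class B (128-191)
Class B, default mask 255.255.0.0 (/16)


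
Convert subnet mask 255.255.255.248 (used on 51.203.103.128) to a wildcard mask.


Subnet mask: 255.255.255.248
Wildcard = 255.255.255.255 - subnet mask
255 - 255 = 0
255 - 255 = 0
255 - 255 = 0
255 - 248 = 7
Wildcard: 0.0.0.7


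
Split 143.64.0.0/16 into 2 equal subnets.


New prefix = 16 + 1 = 17
Each subnet has 32768 addresses
  143.64.0.0/17
  143.64.128.0/17
Subnets: 143.64.0.0/17, 143.64.128.0/17


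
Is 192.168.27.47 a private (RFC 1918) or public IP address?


RFC 1918 private ranges:
  10.0.0.0/8 (10.0.0.0 - 10.255.255.255)
  172.16.0.0/12 (172.16.0.0 - 172.31.255.255)
  192.168.0.0/16 (192.168.0.0 - 192.168.255.255)
Private (in 192.168.0.0/16)


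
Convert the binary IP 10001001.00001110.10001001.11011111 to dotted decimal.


10001001 = 137
00001110 = 14
10001001 = 137
11011111 = 223
IP: 137.14.137.223


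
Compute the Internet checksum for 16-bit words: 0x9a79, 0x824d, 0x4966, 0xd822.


Sum all words (with carry folding):
+ 0x9a79 = 0x9a79
+ 0x824d = 0x1cc7
+ 0x4966 = 0x662d
+ 0xd822 = 0x3e50
One's complement: ~0x3e50
Checksum = 0xc1af


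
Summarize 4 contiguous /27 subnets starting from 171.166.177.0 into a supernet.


Original prefix: /27
Number of subnets: 4 = 2^2
New prefix = 27 - 2 = 25
Supernet: 171.166.177.0/25


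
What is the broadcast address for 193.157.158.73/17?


Network: 193.157.128.0/17
Host bits = 15
Set all host bits to 1:
Broadcast: 193.157.255.255


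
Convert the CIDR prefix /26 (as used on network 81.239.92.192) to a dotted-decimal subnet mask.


/26 means 26 network bits, 6 host bits
Binary: 11111111111111111111111111000000
Mask: 255.255.255.192


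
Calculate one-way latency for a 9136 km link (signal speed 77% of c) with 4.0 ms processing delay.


Speed = 0.77 * 3e5 km/s = 231000 km/s
Propagation delay = 9136 / 231000 = 0.0395 s = 39.5498 ms
Processing delay = 4.0 ms
Total one-way latency = 43.5498 ms


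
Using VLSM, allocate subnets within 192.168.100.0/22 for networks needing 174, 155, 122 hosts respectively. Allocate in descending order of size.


174 hosts -> /24 (254 usable): 192.168.100.0/24
155 hosts -> /24 (254 usable): 192.168.101.0/24
122 hosts -> /25 (126 usable): 192.168.102.0/25
Allocation: 192.168.100.0/24 (174 hosts, 254 usable); 192.168.101.0/24 (155 hosts, 254 usable); 192.168.102.0/25 (122 hosts, 126 usable)


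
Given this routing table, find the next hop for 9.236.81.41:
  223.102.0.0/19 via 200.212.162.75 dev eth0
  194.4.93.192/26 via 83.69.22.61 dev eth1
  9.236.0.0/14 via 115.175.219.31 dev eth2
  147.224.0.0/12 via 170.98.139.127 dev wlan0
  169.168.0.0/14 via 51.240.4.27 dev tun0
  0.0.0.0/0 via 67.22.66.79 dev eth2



Longest prefix match for 9.236.81.41:
  /19 223.102.0.0: no
  /26 194.4.93.192: no
  /14 9.236.0.0: MATCH
  /12 147.224.0.0: no
  /14 169.168.0.0: no
  /0 0.0.0.0: MATCH
Selected: next-hop 115.175.219.31 via eth2 (matched /14)


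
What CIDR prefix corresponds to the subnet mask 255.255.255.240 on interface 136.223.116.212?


Binary: 11111111.11111111.11111111.11110000
Count leading 1s
Prefix: /28


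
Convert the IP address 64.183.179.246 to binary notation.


64 = 01000000
183 = 10110111
179 = 10110011
246 = 11110110
Binary: 01000000.10110111.10110011.11110110


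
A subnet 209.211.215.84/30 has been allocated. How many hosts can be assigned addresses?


Host bits = 32 - 30 = 2
Total addresses = 2^2 = 4
Usable = total - 2 (network and broadcast)
Usable hosts: 2


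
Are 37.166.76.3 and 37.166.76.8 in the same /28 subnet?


Mask: 255.255.255.240
37.166.76.3 AND mask = 37.166.76.0
37.166.76.8 AND mask = 37.166.76.0
Yes, same subnet (37.166.76.0)


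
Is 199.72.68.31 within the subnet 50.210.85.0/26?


Subnet network: 50.210.85.0
Test IP AND mask: 199.72.68.0
No, 199.72.68.31 is not in 50.210.85.0/26


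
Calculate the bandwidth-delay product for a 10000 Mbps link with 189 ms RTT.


BDP = bandwidth * RTT
= 10000 Mbps * 189 ms
= 10000 * 1e6 * 189 / 1000 bits
= 1890000000 bits
= 236250000 bytes
= 230712.8906 KB
BDP = 1890000000 bits (236250000 bytes)


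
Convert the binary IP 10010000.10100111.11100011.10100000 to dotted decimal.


10010000 = 144
10100111 = 167
11100011 = 227
10100000 = 160
IP: 144.167.227.160


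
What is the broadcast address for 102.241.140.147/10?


Network: 102.192.0.0/10
Host bits = 22
Set all host bits to 1:
Broadcast: 102.255.255.255


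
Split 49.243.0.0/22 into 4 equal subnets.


New prefix = 22 + 2 = 24
Each subnet has 256 addresses
  49.243.0.0/24
  49.243.1.0/24
  49.243.2.0/24
  49.243.3.0/24
Subnets: 49.243.0.0/24, 49.243.1.0/24, 49.243.2.0/24, 49.243.3.0/24


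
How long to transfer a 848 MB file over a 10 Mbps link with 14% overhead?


Effective throughput = 10 * (1 - 14/100) = 8.6 Mbps
File size in Mb = 848 * 8 = 6784 Mb
Time = 6784 / 8.6
Time = 788.8372 seconds


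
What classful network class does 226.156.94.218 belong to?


First octet: 226
Binary: 11100010
1110xxxx -> Class D (224-239)
Class D (multicast), default mask N/A


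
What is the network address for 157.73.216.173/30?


IP:   10011101.01001001.11011000.10101101
Mask: 11111111.11111111.11111111.11111100
AND operation:
Net:  10011101.01001001.11011000.10101100
Network: 157.73.216.172/30


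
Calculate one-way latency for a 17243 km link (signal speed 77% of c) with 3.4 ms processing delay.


Speed = 0.77 * 3e5 km/s = 231000 km/s
Propagation delay = 17243 / 231000 = 0.0746 s = 74.645 ms
Processing delay = 3.4 ms
Total one-way latency = 78.045 ms


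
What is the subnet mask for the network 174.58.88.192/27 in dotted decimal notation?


/27 means 27 network bits, 5 host bits
Binary: 11111111111111111111111111100000
Mask: 255.255.255.224


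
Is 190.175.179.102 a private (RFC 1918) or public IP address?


RFC 1918 private ranges:
  10.0.0.0/8 (10.0.0.0 - 10.255.255.255)
  172.16.0.0/12 (172.16.0.0 - 172.31.255.255)
  192.168.0.0/16 (192.168.0.0 - 192.168.255.255)
Public (not in any RFC 1918 range)


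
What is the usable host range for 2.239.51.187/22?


Network: 2.239.48.0
Broadcast: 2.239.51.255
First usable = network + 1
Last usable = broadcast - 1
Range: 2.239.48.1 to 2.239.51.254


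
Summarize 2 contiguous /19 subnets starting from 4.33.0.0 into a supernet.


Original prefix: /19
Number of subnets: 2 = 2^1
New prefix = 19 - 1 = 18
Supernet: 4.33.0.0/18


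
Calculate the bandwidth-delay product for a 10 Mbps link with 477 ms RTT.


BDP = bandwidth * RTT
= 10 Mbps * 477 ms
= 10 * 1e6 * 477 / 1000 bits
= 4770000 bits
= 596250 bytes
= 582.2754 KB
BDP = 4770000 bits (596250 bytes)


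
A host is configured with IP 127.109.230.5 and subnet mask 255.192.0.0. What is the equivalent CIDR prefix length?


Binary: 11111111.11000000.00000000.00000000
Count leading 1s
Prefix: /10


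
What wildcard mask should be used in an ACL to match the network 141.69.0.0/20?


Subnet mask: 255.255.240.0
Wildcard = 255.255.255.255 - subnet mask
255 - 255 = 0
255 - 255 = 0
255 - 240 = 15
255 - 0 = 255
Wildcard: 0.0.15.255


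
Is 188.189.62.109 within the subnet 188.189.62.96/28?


Subnet network: 188.189.62.96
Test IP AND mask: 188.189.62.96
Yes, 188.189.62.109 is in 188.189.62.96/28


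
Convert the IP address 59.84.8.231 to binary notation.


59 = 00111011
84 = 01010100
8 = 00001000
231 = 11100111
Binary: 00111011.01010100.00001000.11100111


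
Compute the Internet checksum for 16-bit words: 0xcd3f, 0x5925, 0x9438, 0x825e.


Sum all words (with carry folding):
+ 0xcd3f = 0xcd3f
+ 0x5925 = 0x2665
+ 0x9438 = 0xba9d
+ 0x825e = 0x3cfc
One's complement: ~0x3cfc
Checksum = 0xc303


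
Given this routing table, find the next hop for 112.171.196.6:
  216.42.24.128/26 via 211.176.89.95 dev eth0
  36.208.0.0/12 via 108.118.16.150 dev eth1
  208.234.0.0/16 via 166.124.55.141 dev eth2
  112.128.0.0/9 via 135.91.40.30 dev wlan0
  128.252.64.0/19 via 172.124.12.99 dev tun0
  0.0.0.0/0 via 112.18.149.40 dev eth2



Longest prefix match for 112.171.196.6:
  /26 216.42.24.128: no
  /12 36.208.0.0: no
  /16 208.234.0.0: no
  /9 112.128.0.0: MATCH
  /19 128.252.64.0: no
  /0 0.0.0.0: MATCH
Selected: next-hop 135.91.40.30 via wlan0 (matched /9)


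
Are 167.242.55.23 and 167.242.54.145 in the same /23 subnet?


Mask: 255.255.254.0
167.242.55.23 AND mask = 167.242.54.0
167.242.54.145 AND mask = 167.242.54.0
Yes, same subnet (167.242.54.0)


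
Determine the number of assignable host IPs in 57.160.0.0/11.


Host bits = 32 - 11 = 21
Total addresses = 2^21 = 2097152
Usable = total - 2 (network and broadcast)
Usable hosts: 2097150


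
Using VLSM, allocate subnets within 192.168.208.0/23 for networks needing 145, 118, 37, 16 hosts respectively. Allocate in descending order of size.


145 hosts -> /24 (254 usable): 192.168.208.0/24
118 hosts -> /25 (126 usable): 192.168.209.0/25
37 hosts -> /26 (62 usable): 192.168.209.128/26
16 hosts -> /27 (30 usable): 192.168.209.192/27
Allocation: 192.168.208.0/24 (145 hosts, 254 usable); 192.168.209.0/25 (118 hosts, 126 usable); 192.168.209.128/26 (37 hosts, 62 usable); 192.168.209.192/27 (16 hosts, 30 usable)


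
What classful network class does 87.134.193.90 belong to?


First octet: 87
Binary: 01010111
0xxxxxxx -> Class A (1-126)
Class A, default mask 255.0.0.0 (/8)


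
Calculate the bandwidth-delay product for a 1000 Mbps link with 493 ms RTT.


BDP = bandwidth * RTT
= 1000 Mbps * 493 ms
= 1000 * 1e6 * 493 / 1000 bits
= 493000000 bits
= 61625000 bytes
= 60180.6641 KB
BDP = 493000000 bits (61625000 bytes)


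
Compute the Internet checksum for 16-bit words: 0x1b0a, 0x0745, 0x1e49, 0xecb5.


Sum all words (with carry folding):
+ 0x1b0a = 0x1b0a
+ 0x0745 = 0x224f
+ 0x1e49 = 0x4098
+ 0xecb5 = 0x2d4e
One's complement: ~0x2d4e
Checksum = 0xd2b1


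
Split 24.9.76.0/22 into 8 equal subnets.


New prefix = 22 + 3 = 25
Each subnet has 128 addresses
  24.9.76.0/25
  24.9.76.128/25
  24.9.77.0/25
  24.9.77.128/25
  24.9.78.0/25
  24.9.78.128/25
  24.9.79.0/25
  24.9.79.128/25
Subnets: 24.9.76.0/25, 24.9.76.128/25, 24.9.77.0/25, 24.9.77.128/25, 24.9.78.0/25, 24.9.78.128/25, 24.9.79.0/25, 24.9.79.128/25


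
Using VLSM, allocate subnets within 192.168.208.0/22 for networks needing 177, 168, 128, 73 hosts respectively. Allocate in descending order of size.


177 hosts -> /24 (254 usable): 192.168.208.0/24
168 hosts -> /24 (254 usable): 192.168.209.0/24
128 hosts -> /24 (254 usable): 192.168.210.0/24
73 hosts -> /25 (126 usable): 192.168.211.0/25
Allocation: 192.168.208.0/24 (177 hosts, 254 usable); 192.168.209.0/24 (168 hosts, 254 usable); 192.168.210.0/24 (128 hosts, 254 usable); 192.168.211.0/25 (73 hosts, 126 usable)


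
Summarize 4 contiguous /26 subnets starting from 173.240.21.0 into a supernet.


Original prefix: /26
Number of subnets: 4 = 2^2
New prefix = 26 - 2 = 24
Supernet: 173.240.21.0/24


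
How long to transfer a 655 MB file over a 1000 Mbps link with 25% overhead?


Effective throughput = 1000 * (1 - 25/100) = 750 Mbps
File size in Mb = 655 * 8 = 5240 Mb
Time = 5240 / 750
Time = 6.9867 seconds


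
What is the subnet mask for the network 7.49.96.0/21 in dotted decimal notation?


/21 means 21 network bits, 11 host bits
Binary: 11111111111111111111100000000000
Mask: 255.255.248.0


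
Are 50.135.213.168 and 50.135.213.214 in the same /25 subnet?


Mask: 255.255.255.128
50.135.213.168 AND mask = 50.135.213.128
50.135.213.214 AND mask = 50.135.213.128
Yes, same subnet (50.135.213.128)


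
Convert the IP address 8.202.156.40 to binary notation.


8 = 00001000
202 = 11001010
156 = 10011100
40 = 00101000
Binary: 00001000.11001010.10011100.00101000


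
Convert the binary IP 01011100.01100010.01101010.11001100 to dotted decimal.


01011100 = 92
01100010 = 98
01101010 = 106
11001100 = 204
IP: 92.98.106.204


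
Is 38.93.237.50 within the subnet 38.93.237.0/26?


Subnet network: 38.93.237.0
Test IP AND mask: 38.93.237.0
Yes, 38.93.237.50 is in 38.93.237.0/26


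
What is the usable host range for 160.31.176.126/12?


Network: 160.16.0.0
Broadcast: 160.31.255.255
First usable = network + 1
Last usable = broadcast - 1
Range: 160.16.0.1 to 160.31.255.254


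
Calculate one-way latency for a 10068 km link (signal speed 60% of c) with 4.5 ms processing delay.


Speed = 0.6 * 3e5 km/s = 180000 km/s
Propagation delay = 10068 / 180000 = 0.0559 s = 55.9333 ms
Processing delay = 4.5 ms
Total one-way latency = 60.4333 ms


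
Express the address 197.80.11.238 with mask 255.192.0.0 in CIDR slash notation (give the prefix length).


Binary: 11111111.11000000.00000000.00000000
Count leading 1s
Prefix: /10


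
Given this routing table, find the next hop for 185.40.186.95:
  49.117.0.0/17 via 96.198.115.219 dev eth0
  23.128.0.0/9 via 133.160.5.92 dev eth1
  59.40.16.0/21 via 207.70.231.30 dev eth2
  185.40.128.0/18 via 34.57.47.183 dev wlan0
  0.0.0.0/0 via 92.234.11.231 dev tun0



Longest prefix match for 185.40.186.95:
  /17 49.117.0.0: no
  /9 23.128.0.0: no
  /21 59.40.16.0: no
  /18 185.40.128.0: MATCH
  /0 0.0.0.0: MATCH
Selected: next-hop 34.57.47.183 via wlan0 (matched /18)


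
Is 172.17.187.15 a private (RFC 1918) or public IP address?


RFC 1918 private ranges:
  10.0.0.0/8 (10.0.0.0 - 10.255.255.255)
  172.16.0.0/12 (172.16.0.0 - 172.31.255.255)
  192.168.0.0/16 (192.168.0.0 - 192.168.255.255)
Private (in 172.16.0.0/12)


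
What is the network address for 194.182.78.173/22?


IP:   11000010.10110110.01001110.10101101
Mask: 11111111.11111111.11111100.00000000
AND operation:
Net:  11000010.10110110.01001100.00000000
Network: 194.182.76.0/22


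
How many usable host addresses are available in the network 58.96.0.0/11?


Host bits = 32 - 11 = 21
Total addresses = 2^21 = 2097152
Usable = total - 2 (network and broadcast)
Usable hosts: 2097150


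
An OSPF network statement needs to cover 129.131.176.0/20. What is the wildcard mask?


Subnet mask: 255.255.240.0
Wildcard = 255.255.255.255 - subnet mask
255 - 255 = 0
255 - 255 = 0
255 - 240 = 15
255 - 0 = 255
Wildcard: 0.0.15.255


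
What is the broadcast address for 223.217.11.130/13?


Network: 223.216.0.0/13
Host bits = 19
Set all host bits to 1:
Broadcast: 223.223.255.255


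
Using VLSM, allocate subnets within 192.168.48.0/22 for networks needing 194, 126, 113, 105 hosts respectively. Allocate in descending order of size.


194 hosts -> /24 (254 usable): 192.168.48.0/24
126 hosts -> /25 (126 usable): 192.168.49.0/25
113 hosts -> /25 (126 usable): 192.168.49.128/25
105 hosts -> /25 (126 usable): 192.168.50.0/25
Allocation: 192.168.48.0/24 (194 hosts, 254 usable); 192.168.49.0/25 (126 hosts, 126 usable); 192.168.49.128/25 (113 hosts, 126 usable); 192.168.50.0/25 (105 hosts, 126 usable)


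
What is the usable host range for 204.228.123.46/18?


Network: 204.228.64.0
Broadcast: 204.228.127.255
First usable = network + 1
Last usable = broadcast - 1
Range: 204.228.64.1 to 204.228.127.254


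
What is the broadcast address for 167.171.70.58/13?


Network: 167.168.0.0/13
Host bits = 19
Set all host bits to 1:
Broadcast: 167.175.255.255


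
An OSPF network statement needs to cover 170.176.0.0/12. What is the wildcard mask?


Subnet mask: 255.240.0.0
Wildcard = 255.255.255.255 - subnet mask
255 - 255 = 0
255 - 240 = 15
255 - 0 = 255
255 - 0 = 255
Wildcard: 0.15.255.255


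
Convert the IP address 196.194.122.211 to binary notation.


196 = 11000100
194 = 11000010
122 = 01111010
211 = 11010011
Binary: 11000100.11000010.01111010.11010011


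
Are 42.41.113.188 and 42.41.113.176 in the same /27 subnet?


Mask: 255.255.255.224
42.41.113.188 AND mask = 42.41.113.160
42.41.113.176 AND mask = 42.41.113.160
Yes, same subnet (42.41.113.160)


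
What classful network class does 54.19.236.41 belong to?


First octet: 54
Binary: 00110110
0xxxxxxx -> Class A (1-126)
Class A, default mask 255.0.0.0 (/8)


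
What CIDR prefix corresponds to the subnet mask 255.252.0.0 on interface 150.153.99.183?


Binary: 11111111.11111100.00000000.00000000
Count leading 1s
Prefix: /14


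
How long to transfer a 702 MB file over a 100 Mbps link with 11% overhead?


Effective throughput = 100 * (1 - 11/100) = 89 Mbps
File size in Mb = 702 * 8 = 5616 Mb
Time = 5616 / 89
Time = 63.1011 seconds


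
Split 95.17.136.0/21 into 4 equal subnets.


New prefix = 21 + 2 = 23
Each subnet has 512 addresses
  95.17.136.0/23
  95.17.138.0/23
  95.17.140.0/23
  95.17.142.0/23
Subnets: 95.17.136.0/23, 95.17.138.0/23, 95.17.140.0/23, 95.17.142.0/23


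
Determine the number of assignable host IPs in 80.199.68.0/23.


Host bits = 32 - 23 = 9
Total addresses = 2^9 = 512
Usable = total - 2 (network and broadcast)
Usable hosts: 510


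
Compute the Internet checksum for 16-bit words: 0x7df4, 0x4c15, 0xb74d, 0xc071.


Sum all words (with carry folding):
+ 0x7df4 = 0x7df4
+ 0x4c15 = 0xca09
+ 0xb74d = 0x8157
+ 0xc071 = 0x41c9
One's complement: ~0x41c9
Checksum = 0xbe36


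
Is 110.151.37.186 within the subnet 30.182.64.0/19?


Subnet network: 30.182.64.0
Test IP AND mask: 110.151.32.0
No, 110.151.37.186 is not in 30.182.64.0/19


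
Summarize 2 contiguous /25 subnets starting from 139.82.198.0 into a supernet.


Original prefix: /25
Number of subnets: 2 = 2^1
New prefix = 25 - 1 = 24
Supernet: 139.82.198.0/24


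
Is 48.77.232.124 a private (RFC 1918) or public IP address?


RFC 1918 private ranges:
  10.0.0.0/8 (10.0.0.0 - 10.255.255.255)
  172.16.0.0/12 (172.16.0.0 - 172.31.255.255)
  192.168.0.0/16 (192.168.0.0 - 192.168.255.255)
Public (not in any RFC 1918 range)


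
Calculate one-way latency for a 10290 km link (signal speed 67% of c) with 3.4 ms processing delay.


Speed = 0.67 * 3e5 km/s = 201000 km/s
Propagation delay = 10290 / 201000 = 0.0512 s = 51.194 ms
Processing delay = 3.4 ms
Total one-way latency = 54.594 ms


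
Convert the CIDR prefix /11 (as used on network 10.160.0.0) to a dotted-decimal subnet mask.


/11 means 11 network bits, 21 host bits
Binary: 11111111111000000000000000000000
Mask: 255.224.0.0


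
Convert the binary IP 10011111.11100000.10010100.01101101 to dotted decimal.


10011111 = 159
11100000 = 224
10010100 = 148
01101101 = 109
IP: 159.224.148.109


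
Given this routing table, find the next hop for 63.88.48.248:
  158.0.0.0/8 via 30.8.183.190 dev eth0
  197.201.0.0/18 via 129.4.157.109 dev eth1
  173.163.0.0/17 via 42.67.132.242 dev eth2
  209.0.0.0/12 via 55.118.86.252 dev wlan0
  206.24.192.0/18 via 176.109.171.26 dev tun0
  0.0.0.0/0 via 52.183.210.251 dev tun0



Longest prefix match for 63.88.48.248:
  /8 158.0.0.0: no
  /18 197.201.0.0: no
  /17 173.163.0.0: no
  /12 209.0.0.0: no
  /18 206.24.192.0: no
  /0 0.0.0.0: MATCH
Selected: next-hop 52.183.210.251 via tun0 (matched /0)


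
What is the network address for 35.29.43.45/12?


IP:   00100011.00011101.00101011.00101101
Mask: 11111111.11110000.00000000.00000000
AND operation:
Net:  00100011.00010000.00000000.00000000
Network: 35.16.0.0/12


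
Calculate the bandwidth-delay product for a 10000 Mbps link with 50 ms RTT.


BDP = bandwidth * RTT
= 10000 Mbps * 50 ms
= 10000 * 1e6 * 50 / 1000 bits
= 500000000 bits
= 62500000 bytes
= 61035.1562 KB
BDP = 500000000 bits (62500000 bytes)


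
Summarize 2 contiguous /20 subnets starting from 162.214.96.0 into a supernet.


Original prefix: /20
Number of subnets: 2 = 2^1
New prefix = 20 - 1 = 19
Supernet: 162.214.96.0/19


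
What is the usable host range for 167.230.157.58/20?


Network: 167.230.144.0
Broadcast: 167.230.159.255
First usable = network + 1
Last usable = broadcast - 1
Range: 167.230.144.1 to 167.230.159.254


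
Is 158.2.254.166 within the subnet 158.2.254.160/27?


Subnet network: 158.2.254.160
Test IP AND mask: 158.2.254.160
Yes, 158.2.254.166 is in 158.2.254.160/27


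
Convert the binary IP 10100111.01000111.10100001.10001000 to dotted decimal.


10100111 = 167
01000111 = 71
10100001 = 161
10001000 = 136
IP: 167.71.161.136


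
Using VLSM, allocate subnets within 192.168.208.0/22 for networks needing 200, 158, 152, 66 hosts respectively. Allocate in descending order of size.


200 hosts -> /24 (254 usable): 192.168.208.0/24
158 hosts -> /24 (254 usable): 192.168.209.0/24
152 hosts -> /24 (254 usable): 192.168.210.0/24
66 hosts -> /25 (126 usable): 192.168.211.0/25
Allocation: 192.168.208.0/24 (200 hosts, 254 usable); 192.168.209.0/24 (158 hosts, 254 usable); 192.168.210.0/24 (152 hosts, 254 usable); 192.168.211.0/25 (66 hosts, 126 usable)


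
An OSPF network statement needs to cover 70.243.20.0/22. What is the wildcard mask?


Subnet mask: 255.255.252.0
Wildcard = 255.255.255.255 - subnet mask
255 - 255 = 0
255 - 255 = 0
255 - 252 = 3
255 - 0 = 255
Wildcard: 0.0.3.255


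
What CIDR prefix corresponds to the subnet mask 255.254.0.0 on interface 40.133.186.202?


Binary: 11111111.11111110.00000000.00000000
Count leading 1s
Prefix: /15


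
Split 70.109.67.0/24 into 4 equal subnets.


New prefix = 24 + 2 = 26
Each subnet has 64 addresses
  70.109.67.0/26
  70.109.67.64/26
  70.109.67.128/26
  70.109.67.192/26
Subnets: 70.109.67.0/26, 70.109.67.64/26, 70.109.67.128/26, 70.109.67.192/26


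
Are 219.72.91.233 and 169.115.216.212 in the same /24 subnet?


Mask: 255.255.255.0
219.72.91.233 AND mask = 219.72.91.0
169.115.216.212 AND mask = 169.115.216.0
No, different subnets (219.72.91.0 vs 169.115.216.0)


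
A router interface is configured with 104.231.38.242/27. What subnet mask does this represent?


/27 means 27 network bits, 5 host bits
Binary: 11111111111111111111111111100000
Mask: 255.255.255.224


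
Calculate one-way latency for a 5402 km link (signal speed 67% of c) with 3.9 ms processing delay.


Speed = 0.67 * 3e5 km/s = 201000 km/s
Propagation delay = 5402 / 201000 = 0.0269 s = 26.8756 ms
Processing delay = 3.9 ms
Total one-way latency = 30.7756 ms


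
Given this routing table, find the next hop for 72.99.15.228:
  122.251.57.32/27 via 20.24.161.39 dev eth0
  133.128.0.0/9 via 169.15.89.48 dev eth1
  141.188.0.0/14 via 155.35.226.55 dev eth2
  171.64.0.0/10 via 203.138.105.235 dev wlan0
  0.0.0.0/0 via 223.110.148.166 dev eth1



Longest prefix match for 72.99.15.228:
  /27 122.251.57.32: no
  /9 133.128.0.0: no
  /14 141.188.0.0: no
  /10 171.64.0.0: no
  /0 0.0.0.0: MATCH
Selected: next-hop 223.110.148.166 via eth1 (matched /0)


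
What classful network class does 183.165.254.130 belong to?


First octet: 183
Binary: 10110111
10xxxxxx -> Class B (128-191)
Class B, default mask 255.255.0.0 (/16)


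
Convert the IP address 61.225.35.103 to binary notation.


61 = 00111101
225 = 11100001
35 = 00100011
103 = 01100111
Binary: 00111101.11100001.00100011.01100111


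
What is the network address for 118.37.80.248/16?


IP:   01110110.00100101.01010000.11111000
Mask: 11111111.11111111.00000000.00000000
AND operation:
Net:  01110110.00100101.00000000.00000000
Network: 118.37.0.0/16


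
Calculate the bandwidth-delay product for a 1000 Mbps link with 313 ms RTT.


BDP = bandwidth * RTT
= 1000 Mbps * 313 ms
= 1000 * 1e6 * 313 / 1000 bits
= 313000000 bits
= 39125000 bytes
= 38208.0078 KB
BDP = 313000000 bits (39125000 bytes)


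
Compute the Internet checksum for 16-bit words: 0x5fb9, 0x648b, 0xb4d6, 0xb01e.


Sum all words (with carry folding):
+ 0x5fb9 = 0x5fb9
+ 0x648b = 0xc444
+ 0xb4d6 = 0x791b
+ 0xb01e = 0x293a
One's complement: ~0x293a
Checksum = 0xd6c5


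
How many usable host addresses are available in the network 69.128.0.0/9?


Host bits = 32 - 9 = 23
Total addresses = 2^23 = 8388608
Usable = total - 2 (network and broadcast)
Usable hosts: 8388606


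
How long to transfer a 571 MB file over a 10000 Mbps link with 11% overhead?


Effective throughput = 10000 * (1 - 11/100) = 8900 Mbps
File size in Mb = 571 * 8 = 4568 Mb
Time = 4568 / 8900
Time = 0.5133 seconds


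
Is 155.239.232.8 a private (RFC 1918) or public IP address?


RFC 1918 private ranges:
  10.0.0.0/8 (10.0.0.0 - 10.255.255.255)
  172.16.0.0/12 (172.16.0.0 - 172.31.255.255)
  192.168.0.0/16 (192.168.0.0 - 192.168.255.255)
Public (not in any RFC 1918 range)


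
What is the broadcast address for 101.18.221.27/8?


Network: 101.0.0.0/8
Host bits = 24
Set all host bits to 1:
Broadcast: 101.255.255.255


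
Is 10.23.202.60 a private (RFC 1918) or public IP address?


RFC 1918 private ranges:
  10.0.0.0/8 (10.0.0.0 - 10.255.255.255)
  172.16.0.0/12 (172.16.0.0 - 172.31.255.255)
  192.168.0.0/16 (192.168.0.0 - 192.168.255.255)
Private (in 10.0.0.0/8)


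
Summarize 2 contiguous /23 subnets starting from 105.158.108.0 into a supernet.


Original prefix: /23
Number of subnets: 2 = 2^1
New prefix = 23 - 1 = 22
Supernet: 105.158.108.0/22


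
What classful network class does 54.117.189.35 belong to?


First octet: 54
Binary: 00110110
0xxxxxxx -> Class A (1-126)
Class A, default mask 255.0.0.0 (/8)


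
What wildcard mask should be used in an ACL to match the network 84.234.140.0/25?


Subnet mask: 255.255.255.128
Wildcard = 255.255.255.255 - subnet mask
255 - 255 = 0
255 - 255 = 0
255 - 255 = 0
255 - 128 = 127
Wildcard: 0.0.0.127


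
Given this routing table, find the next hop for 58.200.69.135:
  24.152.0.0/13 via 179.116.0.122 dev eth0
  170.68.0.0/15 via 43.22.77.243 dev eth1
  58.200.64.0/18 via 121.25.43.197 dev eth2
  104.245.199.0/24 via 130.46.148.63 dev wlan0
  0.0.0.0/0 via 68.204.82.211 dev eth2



Longest prefix match for 58.200.69.135:
  /13 24.152.0.0: no
  /15 170.68.0.0: no
  /18 58.200.64.0: MATCH
  /24 104.245.199.0: no
  /0 0.0.0.0: MATCH
Selected: next-hop 121.25.43.197 via eth2 (matched /18)


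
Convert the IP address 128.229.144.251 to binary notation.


128 = 10000000
229 = 11100101
144 = 10010000
251 = 11111011
Binary: 10000000.11100101.10010000.11111011


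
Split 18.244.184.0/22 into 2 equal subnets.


New prefix = 22 + 1 = 23
Each subnet has 512 addresses
  18.244.184.0/23
  18.244.186.0/23
Subnets: 18.244.184.0/23, 18.244.186.0/23


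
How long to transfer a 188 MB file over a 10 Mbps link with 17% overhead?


Effective throughput = 10 * (1 - 17/100) = 8.3 Mbps
File size in Mb = 188 * 8 = 1504 Mb
Time = 1504 / 8.3
Time = 181.2048 seconds


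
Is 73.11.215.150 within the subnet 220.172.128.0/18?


Subnet network: 220.172.128.0
Test IP AND mask: 73.11.192.0
No, 73.11.215.150 is not in 220.172.128.0/18


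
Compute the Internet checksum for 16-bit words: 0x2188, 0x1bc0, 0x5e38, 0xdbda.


Sum all words (with carry folding):
+ 0x2188 = 0x2188
+ 0x1bc0 = 0x3d48
+ 0x5e38 = 0x9b80
+ 0xdbda = 0x775b
One's complement: ~0x775b
Checksum = 0x88a4


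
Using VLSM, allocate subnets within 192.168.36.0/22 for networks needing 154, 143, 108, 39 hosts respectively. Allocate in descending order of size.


154 hosts -> /24 (254 usable): 192.168.36.0/24
143 hosts -> /24 (254 usable): 192.168.37.0/24
108 hosts -> /25 (126 usable): 192.168.38.0/25
39 hosts -> /26 (62 usable): 192.168.38.128/26
Allocation: 192.168.36.0/24 (154 hosts, 254 usable); 192.168.37.0/24 (143 hosts, 254 usable); 192.168.38.0/25 (108 hosts, 126 usable); 192.168.38.128/26 (39 hosts, 62 usable)


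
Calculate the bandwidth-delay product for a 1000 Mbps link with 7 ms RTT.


BDP = bandwidth * RTT
= 1000 Mbps * 7 ms
= 1000 * 1e6 * 7 / 1000 bits
= 7000000 bits
= 875000 bytes
= 854.4922 KB
BDP = 7000000 bits (875000 bytes)


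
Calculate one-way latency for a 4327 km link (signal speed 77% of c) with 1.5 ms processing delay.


Speed = 0.77 * 3e5 km/s = 231000 km/s
Propagation delay = 4327 / 231000 = 0.0187 s = 18.7316 ms
Processing delay = 1.5 ms
Total one-way latency = 20.2316 ms


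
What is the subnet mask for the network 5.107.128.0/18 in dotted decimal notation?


/18 means 18 network bits, 14 host bits
Binary: 11111111111111111100000000000000
Mask: 255.255.192.0


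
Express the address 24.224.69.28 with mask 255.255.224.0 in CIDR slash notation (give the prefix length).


Binary: 11111111.11111111.11100000.00000000
Count leading 1s
Prefix: /19


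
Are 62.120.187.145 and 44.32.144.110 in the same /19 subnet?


Mask: 255.255.224.0
62.120.187.145 AND mask = 62.120.160.0
44.32.144.110 AND mask = 44.32.128.0
No, different subnets (62.120.160.0 vs 44.32.128.0)


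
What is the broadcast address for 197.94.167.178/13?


Network: 197.88.0.0/13
Host bits = 19
Set all host bits to 1:
Broadcast: 197.95.255.255


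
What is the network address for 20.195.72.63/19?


IP:   00010100.11000011.01001000.00111111
Mask: 11111111.11111111.11100000.00000000
AND operation:
Net:  00010100.11000011.01000000.00000000
Network: 20.195.64.0/19


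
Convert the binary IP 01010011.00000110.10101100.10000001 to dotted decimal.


01010011 = 83
00000110 = 6
10101100 = 172
10000001 = 129
IP: 83.6.172.129


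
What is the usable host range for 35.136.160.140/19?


Network: 35.136.160.0
Broadcast: 35.136.191.255
First usable = network + 1
Last usable = broadcast - 1
Range: 35.136.160.1 to 35.136.191.254


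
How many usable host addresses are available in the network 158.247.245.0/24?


Host bits = 32 - 24 = 8
Total addresses = 2^8 = 256
Usable = total - 2 (network and broadcast)
Usable hosts: 254


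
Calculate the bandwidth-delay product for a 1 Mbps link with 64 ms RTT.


BDP = bandwidth * RTT
= 1 Mbps * 64 ms
= 1 * 1e6 * 64 / 1000 bits
= 64000 bits
= 8000 bytes
= 7.8125 KB
BDP = 64000 bits (8000 bytes)


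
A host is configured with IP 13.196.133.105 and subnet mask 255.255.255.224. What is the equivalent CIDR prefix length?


Binary: 11111111.11111111.11111111.11100000
Count leading 1s
Prefix: /27


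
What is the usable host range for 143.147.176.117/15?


Network: 143.146.0.0
Broadcast: 143.147.255.255
First usable = network + 1
Last usable = broadcast - 1
Range: 143.146.0.1 to 143.147.255.254


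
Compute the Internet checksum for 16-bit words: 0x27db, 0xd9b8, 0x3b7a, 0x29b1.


Sum all words (with carry folding):
+ 0x27db = 0x27db
+ 0xd9b8 = 0x0194
+ 0x3b7a = 0x3d0e
+ 0x29b1 = 0x66bf
One's complement: ~0x66bf
Checksum = 0x9940


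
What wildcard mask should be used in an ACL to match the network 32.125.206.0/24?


Subnet mask: 255.255.255.0
Wildcard = 255.255.255.255 - subnet mask
255 - 255 = 0
255 - 255 = 0
255 - 255 = 0
255 - 0 = 255
Wildcard: 0.0.0.255


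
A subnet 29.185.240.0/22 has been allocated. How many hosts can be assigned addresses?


Host bits = 32 - 22 = 10
Total addresses = 2^10 = 1024
Usable = total - 2 (network and broadcast)
Usable hosts: 1022


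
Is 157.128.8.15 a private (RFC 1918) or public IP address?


RFC 1918 private ranges:
  10.0.0.0/8 (10.0.0.0 - 10.255.255.255)
  172.16.0.0/12 (172.16.0.0 - 172.31.255.255)
  192.168.0.0/16 (192.168.0.0 - 192.168.255.255)
Public (not in any RFC 1918 range)


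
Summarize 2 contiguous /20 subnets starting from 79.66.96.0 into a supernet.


Original prefix: /20
Number of subnets: 2 = 2^1
New prefix = 20 - 1 = 19
Supernet: 79.66.96.0/19


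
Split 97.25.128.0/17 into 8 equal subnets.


New prefix = 17 + 3 = 20
Each subnet has 4096 addresses
  97.25.128.0/20
  97.25.144.0/20
  97.25.160.0/20
  97.25.176.0/20
  97.25.192.0/20
  97.25.208.0/20
  97.25.224.0/20
  97.25.240.0/20
Subnets: 97.25.128.0/20, 97.25.144.0/20, 97.25.160.0/20, 97.25.176.0/20, 97.25.192.0/20, 97.25.208.0/20, 97.25.224.0/20, 97.25.240.0/20


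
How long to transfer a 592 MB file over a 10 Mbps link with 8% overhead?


Effective throughput = 10 * (1 - 8/100) = 9.2 Mbps
File size in Mb = 592 * 8 = 4736 Mb
Time = 4736 / 9.2
Time = 514.7826 seconds


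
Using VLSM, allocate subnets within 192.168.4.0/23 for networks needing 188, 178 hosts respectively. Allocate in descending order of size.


188 hosts -> /24 (254 usable): 192.168.4.0/24
178 hosts -> /24 (254 usable): 192.168.5.0/24
Allocation: 192.168.4.0/24 (188 hosts, 254 usable); 192.168.5.0/24 (178 hosts, 254 usable)


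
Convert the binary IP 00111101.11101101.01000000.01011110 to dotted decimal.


00111101 = 61
11101101 = 237
01000000 = 64
01011110 = 94
IP: 61.237.64.94


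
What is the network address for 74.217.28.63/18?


IP:   01001010.11011001.00011100.00111111
Mask: 11111111.11111111.11000000.00000000
AND operation:
Net:  01001010.11011001.00000000.00000000
Network: 74.217.0.0/18


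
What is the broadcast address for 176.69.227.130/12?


Network: 176.64.0.0/12
Host bits = 20
Set all host bits to 1:
Broadcast: 176.79.255.255


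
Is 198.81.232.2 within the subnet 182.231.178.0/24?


Subnet network: 182.231.178.0
Test IP AND mask: 198.81.232.0
No, 198.81.232.2 is not in 182.231.178.0/24


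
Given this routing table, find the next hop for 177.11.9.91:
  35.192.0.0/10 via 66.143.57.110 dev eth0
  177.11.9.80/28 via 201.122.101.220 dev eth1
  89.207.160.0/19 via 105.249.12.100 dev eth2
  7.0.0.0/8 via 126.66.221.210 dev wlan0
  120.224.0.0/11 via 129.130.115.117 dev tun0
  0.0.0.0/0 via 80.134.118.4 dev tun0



Longest prefix match for 177.11.9.91:
  /10 35.192.0.0: no
  /28 177.11.9.80: MATCH
  /19 89.207.160.0: no
  /8 7.0.0.0: no
  /11 120.224.0.0: no
  /0 0.0.0.0: MATCH
Selected: next-hop 201.122.101.220 via eth1 (matched /28)


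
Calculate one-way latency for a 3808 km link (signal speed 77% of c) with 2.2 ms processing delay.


Speed = 0.77 * 3e5 km/s = 231000 km/s
Propagation delay = 3808 / 231000 = 0.0165 s = 16.4848 ms
Processing delay = 2.2 ms
Total one-way latency = 18.6848 ms


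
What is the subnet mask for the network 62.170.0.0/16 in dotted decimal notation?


/16 means 16 network bits, 16 host bits
Binary: 11111111111111110000000000000000
Mask: 255.255.0.0


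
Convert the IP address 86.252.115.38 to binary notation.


86 = 01010110
252 = 11111100
115 = 01110011
38 = 00100110
Binary: 01010110.11111100.01110011.00100110


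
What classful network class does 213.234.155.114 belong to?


First octet: 213
Binary: 11010101
110xxxxx -> Class C (192-223)
Class C, default mask 255.255.255.0 (/24)


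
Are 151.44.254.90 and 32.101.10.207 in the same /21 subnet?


Mask: 255.255.248.0
151.44.254.90 AND mask = 151.44.248.0
32.101.10.207 AND mask = 32.101.8.0
No, different subnets (151.44.248.0 vs 32.101.8.0)
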